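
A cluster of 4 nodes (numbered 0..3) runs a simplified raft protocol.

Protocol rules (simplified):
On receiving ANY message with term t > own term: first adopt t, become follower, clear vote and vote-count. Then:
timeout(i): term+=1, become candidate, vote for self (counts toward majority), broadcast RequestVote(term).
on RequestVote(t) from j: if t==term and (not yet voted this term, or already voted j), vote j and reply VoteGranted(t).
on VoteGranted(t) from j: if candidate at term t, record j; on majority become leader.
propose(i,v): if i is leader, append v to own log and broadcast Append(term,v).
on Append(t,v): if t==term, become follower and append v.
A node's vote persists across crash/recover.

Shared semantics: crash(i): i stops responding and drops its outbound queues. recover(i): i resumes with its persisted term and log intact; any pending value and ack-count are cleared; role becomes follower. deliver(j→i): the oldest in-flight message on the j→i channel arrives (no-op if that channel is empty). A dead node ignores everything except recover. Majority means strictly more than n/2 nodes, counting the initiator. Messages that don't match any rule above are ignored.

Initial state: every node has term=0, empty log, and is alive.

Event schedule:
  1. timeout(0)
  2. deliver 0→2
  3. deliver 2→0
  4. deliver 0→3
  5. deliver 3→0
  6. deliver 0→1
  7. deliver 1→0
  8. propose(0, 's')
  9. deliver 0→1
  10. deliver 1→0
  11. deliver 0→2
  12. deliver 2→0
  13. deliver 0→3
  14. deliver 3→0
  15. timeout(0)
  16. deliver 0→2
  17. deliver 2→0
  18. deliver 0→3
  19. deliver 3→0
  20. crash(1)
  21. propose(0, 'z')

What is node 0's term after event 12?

1

e1 timeout(0): 0[cand,t=1,-]
e2 deliver 0→2: 2[foll,t=1,-]
e3 deliver 2→0: ·
e4 deliver 0→3: 3[foll,t=1,-]
e5 deliver 3→0: 0[lead,t=1,-]
e6 deliver 0→1: 1[foll,t=1,-]
e7 deliver 1→0: ·
e8 propose(0,'s'): 0[lead,t=1,s]
e9 deliver 0→1: 1[foll,t=1,s]
e10 deliver 1→0: ·
e11 deliver 0→2: 2[foll,t=1,s]
e12 deliver 2→0: ·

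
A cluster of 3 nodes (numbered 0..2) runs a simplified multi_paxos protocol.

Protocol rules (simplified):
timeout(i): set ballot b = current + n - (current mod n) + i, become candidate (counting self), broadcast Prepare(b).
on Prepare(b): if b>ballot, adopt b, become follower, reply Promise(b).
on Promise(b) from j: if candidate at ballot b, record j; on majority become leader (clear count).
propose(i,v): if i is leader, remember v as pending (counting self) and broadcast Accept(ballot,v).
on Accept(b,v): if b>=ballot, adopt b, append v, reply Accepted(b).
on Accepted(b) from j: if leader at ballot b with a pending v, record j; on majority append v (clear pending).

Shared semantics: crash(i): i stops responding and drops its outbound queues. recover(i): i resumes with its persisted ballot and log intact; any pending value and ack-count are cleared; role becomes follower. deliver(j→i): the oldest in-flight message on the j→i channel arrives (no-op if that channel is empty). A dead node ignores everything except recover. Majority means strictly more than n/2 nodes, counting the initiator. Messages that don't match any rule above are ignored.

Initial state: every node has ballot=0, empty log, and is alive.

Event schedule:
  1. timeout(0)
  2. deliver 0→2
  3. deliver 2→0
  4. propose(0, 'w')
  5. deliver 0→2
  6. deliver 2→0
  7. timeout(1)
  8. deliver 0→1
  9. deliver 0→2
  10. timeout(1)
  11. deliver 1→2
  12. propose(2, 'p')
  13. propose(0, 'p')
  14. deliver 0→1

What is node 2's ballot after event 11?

after 1 — timeout(0): n0:cand/b3/[-]
after 2 — deliver 0→2: n2:foll/b3/[-]
after 3 — deliver 2→0: n0:lead/b3/[-]
after 4 — propose(0,'w'): ·
after 5 — deliver 0→2: n2:foll/b3/[w]
after 6 — deliver 2→0: n0:lead/b3/[w]
after 7 — timeout(1): n1:cand/b4/[-]
after 8 — deliver 0→1: ·
after 9 — deliver 0→2: ·
after 10 — timeout(1): n1:cand/b7/[-]
after 11 — deliver 1→2: n2:foll/b4/[w]

4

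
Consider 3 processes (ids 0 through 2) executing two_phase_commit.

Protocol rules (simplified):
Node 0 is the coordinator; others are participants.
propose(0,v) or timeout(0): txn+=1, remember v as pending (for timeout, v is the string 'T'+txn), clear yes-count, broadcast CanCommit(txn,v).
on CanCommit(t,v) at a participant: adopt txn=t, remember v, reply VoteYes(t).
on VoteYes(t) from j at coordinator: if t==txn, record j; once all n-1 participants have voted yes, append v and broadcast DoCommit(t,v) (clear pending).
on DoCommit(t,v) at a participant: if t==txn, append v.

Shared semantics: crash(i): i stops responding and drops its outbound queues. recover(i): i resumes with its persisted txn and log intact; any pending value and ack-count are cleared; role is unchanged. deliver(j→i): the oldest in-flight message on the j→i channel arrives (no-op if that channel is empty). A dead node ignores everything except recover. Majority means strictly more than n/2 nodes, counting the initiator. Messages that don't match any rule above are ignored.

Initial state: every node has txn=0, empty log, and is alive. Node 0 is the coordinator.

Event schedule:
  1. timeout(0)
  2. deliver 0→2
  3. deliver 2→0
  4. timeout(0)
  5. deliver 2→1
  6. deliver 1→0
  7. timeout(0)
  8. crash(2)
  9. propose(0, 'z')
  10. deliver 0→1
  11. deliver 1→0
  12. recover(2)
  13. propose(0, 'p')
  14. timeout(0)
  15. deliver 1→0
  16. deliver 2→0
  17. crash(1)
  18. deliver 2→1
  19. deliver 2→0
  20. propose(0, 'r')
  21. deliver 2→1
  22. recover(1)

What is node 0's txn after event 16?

[1] timeout(0) → N0(coor t1 [-])
[2] deliver 0→2 → N2(part t1 [-])
[3] deliver 2→0 → ∅
[4] timeout(0) → N0(coor t2 [-])
[5] deliver 2→1 → ∅
[6] deliver 1→0 → ∅
[7] timeout(0) → N0(coor t3 [-])
[8] crash(2) → N2(✗part t1 [-])
[9] propose(0,'z') → N0(coor t4 [-])
[10] deliver 0→1 → N1(part t1 [-])
[11] deliver 1→0 → ∅
[12] recover(2) → N2(part t1 [-])
[13] propose(0,'p') → N0(coor t5 [-])
[14] timeout(0) → N0(coor t6 [-])
[15] deliver 1→0 → ∅
[16] deliver 2→0 → ∅

6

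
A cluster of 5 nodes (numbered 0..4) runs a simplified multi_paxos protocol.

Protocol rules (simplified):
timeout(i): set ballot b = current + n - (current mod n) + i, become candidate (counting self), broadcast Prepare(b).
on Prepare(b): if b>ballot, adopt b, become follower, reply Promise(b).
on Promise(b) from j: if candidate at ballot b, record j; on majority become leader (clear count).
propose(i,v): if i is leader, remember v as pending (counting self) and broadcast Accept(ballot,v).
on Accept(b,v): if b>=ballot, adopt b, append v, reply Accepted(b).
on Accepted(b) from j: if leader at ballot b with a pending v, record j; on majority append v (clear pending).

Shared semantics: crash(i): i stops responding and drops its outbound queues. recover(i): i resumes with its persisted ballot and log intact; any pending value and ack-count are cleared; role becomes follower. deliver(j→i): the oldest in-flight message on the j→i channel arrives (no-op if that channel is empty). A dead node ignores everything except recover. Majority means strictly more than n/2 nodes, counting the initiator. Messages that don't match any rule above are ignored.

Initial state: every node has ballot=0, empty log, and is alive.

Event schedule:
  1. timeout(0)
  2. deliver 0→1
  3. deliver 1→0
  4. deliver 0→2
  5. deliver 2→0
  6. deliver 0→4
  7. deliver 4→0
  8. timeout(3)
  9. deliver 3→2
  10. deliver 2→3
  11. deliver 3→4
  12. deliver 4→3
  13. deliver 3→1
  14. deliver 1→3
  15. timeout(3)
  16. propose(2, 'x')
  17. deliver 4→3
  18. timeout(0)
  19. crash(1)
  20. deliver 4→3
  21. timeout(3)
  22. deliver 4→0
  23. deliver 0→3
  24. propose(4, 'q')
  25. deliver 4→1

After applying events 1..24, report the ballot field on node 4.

8

after 1 — timeout(0): n0:cand/b5/[-]
after 2 — deliver 0→1: n1:foll/b5/[-]
after 3 — deliver 1→0: ·
after 4 — deliver 0→2: n2:foll/b5/[-]
after 5 — deliver 2→0: n0:lead/b5/[-]
after 6 — deliver 0→4: n4:foll/b5/[-]
after 7 — deliver 4→0: ·
after 8 — timeout(3): n3:cand/b8/[-]
after 9 — deliver 3→2: n2:foll/b8/[-]
after 10 — deliver 2→3: ·
after 11 — deliver 3→4: n4:foll/b8/[-]
after 12 — deliver 4→3: n3:lead/b8/[-]
after 13 — deliver 3→1: n1:foll/b8/[-]
after 14 — deliver 1→3: ·
after 15 — timeout(3): n3:cand/b13/[-]
after 16 — propose(2,'x'): ·
after 17 — deliver 4→3: ·
after 18 — timeout(0): n0:cand/b10/[-]
after 19 — crash(1): n1:✗foll/b8/[-]
after 20 — deliver 4→3: ·
after 21 — timeout(3): n3:cand/b18/[-]
after 22 — deliver 4→0: ·
after 23 — deliver 0→3: ·
after 24 — propose(4,'q'): ·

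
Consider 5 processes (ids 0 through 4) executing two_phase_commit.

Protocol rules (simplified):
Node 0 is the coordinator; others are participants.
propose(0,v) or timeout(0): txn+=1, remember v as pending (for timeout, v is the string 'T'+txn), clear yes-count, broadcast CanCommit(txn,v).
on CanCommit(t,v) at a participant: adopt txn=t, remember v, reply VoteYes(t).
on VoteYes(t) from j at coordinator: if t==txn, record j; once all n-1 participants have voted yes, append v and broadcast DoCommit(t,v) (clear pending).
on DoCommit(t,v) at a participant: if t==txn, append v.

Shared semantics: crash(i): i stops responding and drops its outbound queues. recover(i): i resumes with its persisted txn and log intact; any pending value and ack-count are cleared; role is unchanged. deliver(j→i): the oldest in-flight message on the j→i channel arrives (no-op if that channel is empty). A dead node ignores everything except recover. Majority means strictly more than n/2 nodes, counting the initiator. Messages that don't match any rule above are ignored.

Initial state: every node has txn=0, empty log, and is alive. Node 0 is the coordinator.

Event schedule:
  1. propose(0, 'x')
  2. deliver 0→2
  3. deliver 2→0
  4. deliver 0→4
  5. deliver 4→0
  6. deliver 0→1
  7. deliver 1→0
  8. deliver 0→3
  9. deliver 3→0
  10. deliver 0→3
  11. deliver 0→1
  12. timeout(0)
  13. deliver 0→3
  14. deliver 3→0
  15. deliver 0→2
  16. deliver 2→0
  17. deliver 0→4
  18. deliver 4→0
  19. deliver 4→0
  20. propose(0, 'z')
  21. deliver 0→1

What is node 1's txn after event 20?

1

e1 propose(0,'x'): 0[coor,t=1,-]
e2 deliver 0→2: 2[part,t=1,-]
e3 deliver 2→0: ·
e4 deliver 0→4: 4[part,t=1,-]
e5 deliver 4→0: ·
e6 deliver 0→1: 1[part,t=1,-]
e7 deliver 1→0: ·
e8 deliver 0→3: 3[part,t=1,-]
e9 deliver 3→0: 0[coor,t=1,x]
e10 deliver 0→3: 3[part,t=1,x]
e11 deliver 0→1: 1[part,t=1,x]
e12 timeout(0): 0[coor,t=2,x]
e13 deliver 0→3: 3[part,t=2,x]
e14 deliver 3→0: ·
e15 deliver 0→2: 2[part,t=1,x]
e16 deliver 2→0: ·
e17 deliver 0→4: 4[part,t=1,x]
e18 deliver 4→0: ·
e19 deliver 4→0: ·
e20 propose(0,'z'): 0[coor,t=3,x]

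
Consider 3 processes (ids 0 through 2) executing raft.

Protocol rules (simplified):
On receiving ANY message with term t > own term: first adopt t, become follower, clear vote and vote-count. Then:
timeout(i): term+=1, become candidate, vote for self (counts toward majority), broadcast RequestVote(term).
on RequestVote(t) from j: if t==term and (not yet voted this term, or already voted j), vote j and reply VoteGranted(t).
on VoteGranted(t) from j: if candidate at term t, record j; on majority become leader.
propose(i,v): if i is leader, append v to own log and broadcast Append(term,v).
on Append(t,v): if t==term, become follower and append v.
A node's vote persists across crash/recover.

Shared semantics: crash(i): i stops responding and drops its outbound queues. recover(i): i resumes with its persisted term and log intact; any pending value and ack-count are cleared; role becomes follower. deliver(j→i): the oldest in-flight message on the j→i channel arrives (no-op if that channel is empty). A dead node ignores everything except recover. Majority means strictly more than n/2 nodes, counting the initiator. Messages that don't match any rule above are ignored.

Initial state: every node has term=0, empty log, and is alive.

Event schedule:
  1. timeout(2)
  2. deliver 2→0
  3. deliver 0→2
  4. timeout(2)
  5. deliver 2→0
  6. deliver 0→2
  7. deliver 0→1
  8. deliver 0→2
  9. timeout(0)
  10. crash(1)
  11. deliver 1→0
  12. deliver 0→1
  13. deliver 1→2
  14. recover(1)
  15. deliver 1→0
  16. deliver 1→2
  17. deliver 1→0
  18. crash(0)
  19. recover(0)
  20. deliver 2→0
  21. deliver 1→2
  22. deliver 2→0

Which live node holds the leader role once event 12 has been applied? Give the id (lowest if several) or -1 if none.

e1 timeout(2): 2[cand,t=1,-]
e2 deliver 2→0: 0[foll,t=1,-]
e3 deliver 0→2: 2[lead,t=1,-]
e4 timeout(2): 2[cand,t=2,-]
e5 deliver 2→0: 0[foll,t=2,-]
e6 deliver 0→2: 2[lead,t=2,-]
e7 deliver 0→1: ·
e8 deliver 0→2: ·
e9 timeout(0): 0[cand,t=3,-]
e10 crash(1): 1[✗foll,t=0,-]
e11 deliver 1→0: ·
e12 deliver 0→1: ·

2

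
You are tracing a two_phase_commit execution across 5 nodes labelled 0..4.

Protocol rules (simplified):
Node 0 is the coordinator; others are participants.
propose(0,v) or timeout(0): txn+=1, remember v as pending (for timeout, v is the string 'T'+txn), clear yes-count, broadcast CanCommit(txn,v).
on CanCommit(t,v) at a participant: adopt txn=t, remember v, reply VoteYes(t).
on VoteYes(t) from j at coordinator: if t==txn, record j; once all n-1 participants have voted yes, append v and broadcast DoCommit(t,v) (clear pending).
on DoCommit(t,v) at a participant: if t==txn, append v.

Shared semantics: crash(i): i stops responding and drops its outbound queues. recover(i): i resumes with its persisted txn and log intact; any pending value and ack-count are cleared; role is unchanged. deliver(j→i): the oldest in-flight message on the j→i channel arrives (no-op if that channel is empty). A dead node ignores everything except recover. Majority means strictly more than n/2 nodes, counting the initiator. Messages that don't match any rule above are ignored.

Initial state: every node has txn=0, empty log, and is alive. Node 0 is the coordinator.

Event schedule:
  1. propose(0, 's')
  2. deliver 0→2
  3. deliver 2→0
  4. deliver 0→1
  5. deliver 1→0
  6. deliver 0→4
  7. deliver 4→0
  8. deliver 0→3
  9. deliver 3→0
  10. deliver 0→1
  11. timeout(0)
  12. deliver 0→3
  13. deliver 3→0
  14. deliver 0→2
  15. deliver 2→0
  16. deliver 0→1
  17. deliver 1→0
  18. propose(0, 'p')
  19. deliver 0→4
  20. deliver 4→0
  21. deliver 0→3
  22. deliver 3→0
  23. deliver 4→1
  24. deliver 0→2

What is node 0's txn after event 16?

1. propose(0,'s'):  <0:coor t1 ->
2. deliver 0→2:  <2:part t1 ->
3. deliver 2→0:  nop
4. deliver 0→1:  <1:part t1 ->
5. deliver 1→0:  nop
6. deliver 0→4:  <4:part t1 ->
7. deliver 4→0:  nop
8. deliver 0→3:  <3:part t1 ->
9. deliver 3→0:  <0:coor t1 s>
10. deliver 0→1:  <1:part t1 s>
11. timeout(0):  <0:coor t2 s>
12. deliver 0→3:  <3:part t1 s>
13. deliver 3→0:  nop
14. deliver 0→2:  <2:part t1 s>
15. deliver 2→0:  nop
16. deliver 0→1:  <1:part t2 s>

2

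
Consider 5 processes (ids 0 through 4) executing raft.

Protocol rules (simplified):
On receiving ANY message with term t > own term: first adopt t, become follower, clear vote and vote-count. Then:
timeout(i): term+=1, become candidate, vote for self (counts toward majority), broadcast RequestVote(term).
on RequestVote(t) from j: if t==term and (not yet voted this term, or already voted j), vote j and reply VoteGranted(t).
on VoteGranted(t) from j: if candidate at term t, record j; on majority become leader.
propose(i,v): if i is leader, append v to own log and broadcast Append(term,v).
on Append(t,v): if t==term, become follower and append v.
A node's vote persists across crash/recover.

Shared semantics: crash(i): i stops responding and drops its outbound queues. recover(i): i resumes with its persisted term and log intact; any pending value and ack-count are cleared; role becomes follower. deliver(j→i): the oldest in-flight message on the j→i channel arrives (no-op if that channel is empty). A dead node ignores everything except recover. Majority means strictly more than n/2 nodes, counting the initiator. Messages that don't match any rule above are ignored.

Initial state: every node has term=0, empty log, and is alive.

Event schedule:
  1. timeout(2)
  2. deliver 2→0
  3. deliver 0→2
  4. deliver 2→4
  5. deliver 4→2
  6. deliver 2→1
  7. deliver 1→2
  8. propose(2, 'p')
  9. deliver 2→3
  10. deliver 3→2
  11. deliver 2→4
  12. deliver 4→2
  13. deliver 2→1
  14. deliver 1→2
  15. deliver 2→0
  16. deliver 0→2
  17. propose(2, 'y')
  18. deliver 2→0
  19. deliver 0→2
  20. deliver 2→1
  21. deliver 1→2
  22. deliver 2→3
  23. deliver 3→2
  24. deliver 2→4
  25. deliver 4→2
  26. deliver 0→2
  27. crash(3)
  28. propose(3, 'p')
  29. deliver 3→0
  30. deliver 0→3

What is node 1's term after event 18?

1

[1] timeout(2) → N2(cand t1 [-])
[2] deliver 2→0 → N0(foll t1 [-])
[3] deliver 0→2 → ∅
[4] deliver 2→4 → N4(foll t1 [-])
[5] deliver 4→2 → N2(lead t1 [-])
[6] deliver 2→1 → N1(foll t1 [-])
[7] deliver 1→2 → ∅
[8] propose(2,'p') → N2(lead t1 [p])
[9] deliver 2→3 → N3(foll t1 [-])
[10] deliver 3→2 → ∅
[11] deliver 2→4 → N4(foll t1 [p])
[12] deliver 4→2 → ∅
[13] deliver 2→1 → N1(foll t1 [p])
[14] deliver 1→2 → ∅
[15] deliver 2→0 → N0(foll t1 [p])
[16] deliver 0→2 → ∅
[17] propose(2,'y') → N2(lead t1 [p,y])
[18] deliver 2→0 → N0(foll t1 [p,y])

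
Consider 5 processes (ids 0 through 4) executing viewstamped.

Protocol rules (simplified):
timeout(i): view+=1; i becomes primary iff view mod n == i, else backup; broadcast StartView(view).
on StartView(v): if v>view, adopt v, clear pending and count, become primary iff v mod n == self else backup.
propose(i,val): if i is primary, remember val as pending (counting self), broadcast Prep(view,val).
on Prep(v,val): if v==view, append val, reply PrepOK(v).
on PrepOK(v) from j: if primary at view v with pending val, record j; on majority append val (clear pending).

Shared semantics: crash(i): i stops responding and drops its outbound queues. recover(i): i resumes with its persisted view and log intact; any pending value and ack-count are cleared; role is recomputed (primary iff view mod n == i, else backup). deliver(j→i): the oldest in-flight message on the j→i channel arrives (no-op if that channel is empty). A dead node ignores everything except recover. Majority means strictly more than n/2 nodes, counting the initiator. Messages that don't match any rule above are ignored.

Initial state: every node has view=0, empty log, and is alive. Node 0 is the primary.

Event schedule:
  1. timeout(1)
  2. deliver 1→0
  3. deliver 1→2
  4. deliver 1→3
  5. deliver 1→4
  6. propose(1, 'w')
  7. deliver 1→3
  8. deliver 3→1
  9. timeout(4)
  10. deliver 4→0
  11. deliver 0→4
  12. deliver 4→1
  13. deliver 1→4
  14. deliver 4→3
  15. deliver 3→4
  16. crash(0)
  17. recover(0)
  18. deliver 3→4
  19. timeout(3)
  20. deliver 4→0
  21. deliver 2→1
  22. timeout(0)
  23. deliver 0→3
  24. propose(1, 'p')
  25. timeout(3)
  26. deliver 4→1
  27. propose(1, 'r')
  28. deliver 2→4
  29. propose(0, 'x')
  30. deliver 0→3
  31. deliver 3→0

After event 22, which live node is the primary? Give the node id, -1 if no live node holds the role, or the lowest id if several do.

3

e1 timeout(1): 1[prim,v=1,-]
e2 deliver 1→0: 0[back,v=1,-]
e3 deliver 1→2: 2[back,v=1,-]
e4 deliver 1→3: 3[back,v=1,-]
e5 deliver 1→4: 4[back,v=1,-]
e6 propose(1,'w'): ·
e7 deliver 1→3: 3[back,v=1,w]
e8 deliver 3→1: ·
e9 timeout(4): 4[back,v=2,-]
e10 deliver 4→0: 0[back,v=2,-]
e11 deliver 0→4: ·
e12 deliver 4→1: 1[back,v=2,-]
e13 deliver 1→4: ·
e14 deliver 4→3: 3[back,v=2,w]
e15 deliver 3→4: ·
e16 crash(0): 0[✗back,v=2,-]
e17 recover(0): 0[back,v=2,-]
e18 deliver 3→4: ·
e19 timeout(3): 3[prim,v=3,w]
e20 deliver 4→0: ·
e21 deliver 2→1: ·
e22 timeout(0): 0[back,v=3,-]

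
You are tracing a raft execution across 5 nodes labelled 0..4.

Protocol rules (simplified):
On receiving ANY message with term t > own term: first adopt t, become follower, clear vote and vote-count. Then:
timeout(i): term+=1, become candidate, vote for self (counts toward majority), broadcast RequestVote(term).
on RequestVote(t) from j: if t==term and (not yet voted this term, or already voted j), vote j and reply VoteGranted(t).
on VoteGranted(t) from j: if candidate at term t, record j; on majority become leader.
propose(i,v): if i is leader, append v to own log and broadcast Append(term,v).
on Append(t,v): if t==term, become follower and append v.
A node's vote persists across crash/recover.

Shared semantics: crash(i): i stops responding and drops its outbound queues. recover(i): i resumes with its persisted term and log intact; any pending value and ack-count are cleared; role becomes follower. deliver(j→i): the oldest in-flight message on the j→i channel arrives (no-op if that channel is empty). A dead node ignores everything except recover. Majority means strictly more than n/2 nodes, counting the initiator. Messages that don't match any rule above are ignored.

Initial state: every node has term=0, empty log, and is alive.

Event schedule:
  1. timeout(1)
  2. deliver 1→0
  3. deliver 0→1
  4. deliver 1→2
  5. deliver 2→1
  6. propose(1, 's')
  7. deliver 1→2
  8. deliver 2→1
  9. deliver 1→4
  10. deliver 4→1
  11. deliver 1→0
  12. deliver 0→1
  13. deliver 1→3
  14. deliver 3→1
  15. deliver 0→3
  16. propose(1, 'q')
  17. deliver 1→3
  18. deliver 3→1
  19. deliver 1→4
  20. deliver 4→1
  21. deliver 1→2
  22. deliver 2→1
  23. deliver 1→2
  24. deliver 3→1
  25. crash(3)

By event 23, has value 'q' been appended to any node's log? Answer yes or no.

yes

[1] timeout(1) → N1(cand t1 [-])
[2] deliver 1→0 → N0(foll t1 [-])
[3] deliver 0→1 → ∅
[4] deliver 1→2 → N2(foll t1 [-])
[5] deliver 2→1 → N1(lead t1 [-])
[6] propose(1,'s') → N1(lead t1 [s])
[7] deliver 1→2 → N2(foll t1 [s])
[8] deliver 2→1 → ∅
[9] deliver 1→4 → N4(foll t1 [-])
[10] deliver 4→1 → ∅
[11] deliver 1→0 → N0(foll t1 [s])
[12] deliver 0→1 → ∅
[13] deliver 1→3 → N3(foll t1 [-])
[14] deliver 3→1 → ∅
[15] deliver 0→3 → ∅
[16] propose(1,'q') → N1(lead t1 [s,q])
[17] deliver 1→3 → N3(foll t1 [s])
[18] deliver 3→1 → ∅
[19] deliver 1→4 → N4(foll t1 [s])
[20] deliver 4→1 → ∅
[21] deliver 1→2 → N2(foll t1 [s,q])
[22] deliver 2→1 → ∅
[23] deliver 1→2 → ∅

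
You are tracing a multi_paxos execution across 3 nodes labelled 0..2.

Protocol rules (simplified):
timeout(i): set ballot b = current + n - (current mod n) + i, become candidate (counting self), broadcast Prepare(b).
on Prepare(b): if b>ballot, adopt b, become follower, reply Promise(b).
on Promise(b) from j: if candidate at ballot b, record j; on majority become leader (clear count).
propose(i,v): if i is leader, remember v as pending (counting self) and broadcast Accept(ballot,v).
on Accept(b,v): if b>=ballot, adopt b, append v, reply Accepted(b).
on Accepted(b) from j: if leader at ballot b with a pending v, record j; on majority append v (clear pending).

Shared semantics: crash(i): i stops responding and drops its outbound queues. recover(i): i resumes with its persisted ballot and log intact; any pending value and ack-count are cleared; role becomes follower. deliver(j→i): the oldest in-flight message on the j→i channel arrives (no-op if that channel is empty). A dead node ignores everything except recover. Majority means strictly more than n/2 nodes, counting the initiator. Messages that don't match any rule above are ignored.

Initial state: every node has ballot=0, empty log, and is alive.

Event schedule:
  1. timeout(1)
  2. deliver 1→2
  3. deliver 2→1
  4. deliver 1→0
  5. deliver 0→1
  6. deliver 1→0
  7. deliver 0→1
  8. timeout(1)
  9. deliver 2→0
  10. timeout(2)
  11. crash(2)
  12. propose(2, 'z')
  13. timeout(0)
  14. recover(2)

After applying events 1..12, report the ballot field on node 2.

1. timeout(1):  <1:cand b4 ->
2. deliver 1→2:  <2:foll b4 ->
3. deliver 2→1:  <1:lead b4 ->
4. deliver 1→0:  <0:foll b4 ->
5. deliver 0→1:  nop
6. deliver 1→0:  nop
7. deliver 0→1:  nop
8. timeout(1):  <1:cand b7 ->
9. deliver 2→0:  nop
10. timeout(2):  <2:cand b8 ->
11. crash(2):  <2:✗cand b8 ->
12. propose(2,'z'):  nop

8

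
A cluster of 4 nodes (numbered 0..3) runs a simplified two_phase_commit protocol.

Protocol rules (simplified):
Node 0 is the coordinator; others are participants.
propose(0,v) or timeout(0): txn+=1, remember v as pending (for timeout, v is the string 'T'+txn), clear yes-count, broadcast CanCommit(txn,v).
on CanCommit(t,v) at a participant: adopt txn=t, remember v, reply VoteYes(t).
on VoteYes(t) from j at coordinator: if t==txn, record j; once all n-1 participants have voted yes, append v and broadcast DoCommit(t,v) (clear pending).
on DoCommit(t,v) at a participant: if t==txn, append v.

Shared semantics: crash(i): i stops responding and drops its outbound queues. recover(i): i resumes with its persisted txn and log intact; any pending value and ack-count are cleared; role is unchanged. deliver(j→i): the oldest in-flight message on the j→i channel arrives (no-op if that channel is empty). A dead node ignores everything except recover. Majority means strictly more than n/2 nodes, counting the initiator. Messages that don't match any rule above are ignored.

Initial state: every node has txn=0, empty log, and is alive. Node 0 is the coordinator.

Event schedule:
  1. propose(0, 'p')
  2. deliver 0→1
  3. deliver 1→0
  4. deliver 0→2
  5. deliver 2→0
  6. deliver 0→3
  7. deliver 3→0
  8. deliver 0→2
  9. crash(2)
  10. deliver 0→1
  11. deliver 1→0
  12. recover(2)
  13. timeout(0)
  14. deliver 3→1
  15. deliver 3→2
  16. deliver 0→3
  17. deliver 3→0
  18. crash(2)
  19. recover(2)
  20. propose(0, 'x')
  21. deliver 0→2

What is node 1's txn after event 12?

1. propose(0,'p'):  <0:coor t1 ->
2. deliver 0→1:  <1:part t1 ->
3. deliver 1→0:  nop
4. deliver 0→2:  <2:part t1 ->
5. deliver 2→0:  nop
6. deliver 0→3:  <3:part t1 ->
7. deliver 3→0:  <0:coor t1 p>
8. deliver 0→2:  <2:part t1 p>
9. crash(2):  <2:✗part t1 p>
10. deliver 0→1:  <1:part t1 p>
11. deliver 1→0:  nop
12. recover(2):  <2:part t1 p>

1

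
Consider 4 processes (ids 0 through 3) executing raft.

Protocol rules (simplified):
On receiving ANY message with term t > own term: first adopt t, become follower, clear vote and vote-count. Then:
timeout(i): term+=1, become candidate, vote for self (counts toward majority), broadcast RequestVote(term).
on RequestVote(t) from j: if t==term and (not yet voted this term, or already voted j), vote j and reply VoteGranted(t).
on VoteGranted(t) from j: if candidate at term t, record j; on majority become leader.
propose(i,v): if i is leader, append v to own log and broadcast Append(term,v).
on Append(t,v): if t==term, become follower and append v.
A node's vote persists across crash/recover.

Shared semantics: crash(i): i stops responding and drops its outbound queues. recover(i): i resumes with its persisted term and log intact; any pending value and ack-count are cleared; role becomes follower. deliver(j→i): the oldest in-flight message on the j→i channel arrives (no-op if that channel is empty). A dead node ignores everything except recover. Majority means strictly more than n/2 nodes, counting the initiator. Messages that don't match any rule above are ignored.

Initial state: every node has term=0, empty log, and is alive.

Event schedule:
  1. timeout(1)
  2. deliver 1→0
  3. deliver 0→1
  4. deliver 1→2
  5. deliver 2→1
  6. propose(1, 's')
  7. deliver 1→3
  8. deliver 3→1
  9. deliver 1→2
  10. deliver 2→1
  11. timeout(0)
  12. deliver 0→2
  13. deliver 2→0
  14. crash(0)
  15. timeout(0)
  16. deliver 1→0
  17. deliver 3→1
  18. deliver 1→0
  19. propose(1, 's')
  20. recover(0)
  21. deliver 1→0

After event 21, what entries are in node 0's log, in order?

step 1 timeout(1): 1={cand,t=1,log=-}
step 2 deliver 1→0: 0={foll,t=1,log=-}
step 3 deliver 0→1: —
step 4 deliver 1→2: 2={foll,t=1,log=-}
step 5 deliver 2→1: 1={lead,t=1,log=-}
step 6 propose(1,'s'): 1={lead,t=1,log=s}
step 7 deliver 1→3: 3={foll,t=1,log=-}
step 8 deliver 3→1: —
step 9 deliver 1→2: 2={foll,t=1,log=s}
step 10 deliver 2→1: —
step 11 timeout(0): 0={cand,t=2,log=-}
step 12 deliver 0→2: 2={foll,t=2,log=s}
step 13 deliver 2→0: —
step 14 crash(0): 0={✗cand,t=2,log=-}
step 15 timeout(0): —
step 16 deliver 1→0: —
step 17 deliver 3→1: —
step 18 deliver 1→0: —
step 19 propose(1,'s'): 1={lead,t=1,log=s,s}
step 20 recover(0): 0={foll,t=2,log=-}
step 21 deliver 1→0: —

empty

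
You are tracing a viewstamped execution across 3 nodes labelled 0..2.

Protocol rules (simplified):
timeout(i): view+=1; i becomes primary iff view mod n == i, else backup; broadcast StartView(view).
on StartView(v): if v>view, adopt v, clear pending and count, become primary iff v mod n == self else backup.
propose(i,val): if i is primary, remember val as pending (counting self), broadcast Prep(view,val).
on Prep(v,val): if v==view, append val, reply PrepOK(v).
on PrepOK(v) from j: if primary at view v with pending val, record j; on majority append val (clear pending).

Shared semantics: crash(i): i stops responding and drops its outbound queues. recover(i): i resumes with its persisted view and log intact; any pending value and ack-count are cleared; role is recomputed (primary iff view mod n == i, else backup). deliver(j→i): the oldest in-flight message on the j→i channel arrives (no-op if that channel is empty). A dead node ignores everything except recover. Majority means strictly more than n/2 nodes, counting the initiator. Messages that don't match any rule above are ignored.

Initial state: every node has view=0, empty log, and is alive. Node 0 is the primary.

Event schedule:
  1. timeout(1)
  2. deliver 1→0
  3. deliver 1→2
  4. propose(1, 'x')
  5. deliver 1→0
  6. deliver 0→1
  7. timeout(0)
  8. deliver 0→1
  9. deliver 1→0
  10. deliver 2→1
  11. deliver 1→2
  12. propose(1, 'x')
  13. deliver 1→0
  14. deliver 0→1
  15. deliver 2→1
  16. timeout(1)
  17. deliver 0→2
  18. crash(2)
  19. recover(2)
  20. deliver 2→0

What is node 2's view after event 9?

1

step 1 timeout(1): 1={prim,v=1,log=-}
step 2 deliver 1→0: 0={back,v=1,log=-}
step 3 deliver 1→2: 2={back,v=1,log=-}
step 4 propose(1,'x'): —
step 5 deliver 1→0: 0={back,v=1,log=x}
step 6 deliver 0→1: 1={prim,v=1,log=x}
step 7 timeout(0): 0={back,v=2,log=x}
step 8 deliver 0→1: 1={back,v=2,log=x}
step 9 deliver 1→0: —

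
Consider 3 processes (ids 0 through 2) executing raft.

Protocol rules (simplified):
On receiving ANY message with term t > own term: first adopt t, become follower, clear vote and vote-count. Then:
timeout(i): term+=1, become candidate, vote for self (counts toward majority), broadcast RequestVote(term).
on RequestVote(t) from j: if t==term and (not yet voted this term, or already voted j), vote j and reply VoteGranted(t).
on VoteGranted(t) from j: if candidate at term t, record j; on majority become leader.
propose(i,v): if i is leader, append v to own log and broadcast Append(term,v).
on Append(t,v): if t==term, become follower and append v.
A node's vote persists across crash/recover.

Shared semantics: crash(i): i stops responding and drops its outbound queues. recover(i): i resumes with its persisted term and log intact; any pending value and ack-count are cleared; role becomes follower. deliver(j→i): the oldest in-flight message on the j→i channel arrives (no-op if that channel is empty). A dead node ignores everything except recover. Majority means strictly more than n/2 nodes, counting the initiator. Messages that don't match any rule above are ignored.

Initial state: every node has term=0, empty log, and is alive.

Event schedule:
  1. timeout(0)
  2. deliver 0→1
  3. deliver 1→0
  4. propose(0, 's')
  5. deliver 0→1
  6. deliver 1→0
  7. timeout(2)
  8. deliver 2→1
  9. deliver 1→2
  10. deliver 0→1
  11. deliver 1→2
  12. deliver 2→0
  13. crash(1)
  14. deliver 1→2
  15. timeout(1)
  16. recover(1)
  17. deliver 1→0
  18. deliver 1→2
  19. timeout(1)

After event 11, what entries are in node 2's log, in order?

empty

step 1 timeout(0): 0={cand,t=1,log=-}
step 2 deliver 0→1: 1={foll,t=1,log=-}
step 3 deliver 1→0: 0={lead,t=1,log=-}
step 4 propose(0,'s'): 0={lead,t=1,log=s}
step 5 deliver 0→1: 1={foll,t=1,log=s}
step 6 deliver 1→0: —
step 7 timeout(2): 2={cand,t=1,log=-}
step 8 deliver 2→1: —
step 9 deliver 1→2: —
step 10 deliver 0→1: —
step 11 deliver 1→2: —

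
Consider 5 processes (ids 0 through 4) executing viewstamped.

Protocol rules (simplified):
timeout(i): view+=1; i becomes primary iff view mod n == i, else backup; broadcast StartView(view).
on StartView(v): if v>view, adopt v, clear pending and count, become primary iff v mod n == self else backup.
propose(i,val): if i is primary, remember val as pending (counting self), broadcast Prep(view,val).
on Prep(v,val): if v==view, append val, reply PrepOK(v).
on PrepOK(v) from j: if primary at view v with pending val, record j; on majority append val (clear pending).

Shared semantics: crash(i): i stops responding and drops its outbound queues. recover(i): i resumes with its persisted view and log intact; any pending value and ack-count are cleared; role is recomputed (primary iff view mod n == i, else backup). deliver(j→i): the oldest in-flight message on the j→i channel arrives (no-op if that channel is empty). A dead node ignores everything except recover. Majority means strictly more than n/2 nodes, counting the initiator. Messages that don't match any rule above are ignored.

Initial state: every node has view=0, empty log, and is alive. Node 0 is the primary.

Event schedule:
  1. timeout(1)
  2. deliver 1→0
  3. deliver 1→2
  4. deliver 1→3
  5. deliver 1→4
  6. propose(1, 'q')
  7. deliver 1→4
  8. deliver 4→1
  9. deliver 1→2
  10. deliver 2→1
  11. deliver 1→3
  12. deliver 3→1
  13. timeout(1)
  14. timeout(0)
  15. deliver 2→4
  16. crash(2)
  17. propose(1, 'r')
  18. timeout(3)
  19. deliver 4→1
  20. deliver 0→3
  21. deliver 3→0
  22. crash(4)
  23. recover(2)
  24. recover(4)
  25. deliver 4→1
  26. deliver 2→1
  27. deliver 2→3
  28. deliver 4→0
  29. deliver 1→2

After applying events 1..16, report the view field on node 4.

step 1 timeout(1): 1={prim,v=1,log=-}
step 2 deliver 1→0: 0={back,v=1,log=-}
step 3 deliver 1→2: 2={back,v=1,log=-}
step 4 deliver 1→3: 3={back,v=1,log=-}
step 5 deliver 1→4: 4={back,v=1,log=-}
step 6 propose(1,'q'): —
step 7 deliver 1→4: 4={back,v=1,log=q}
step 8 deliver 4→1: —
step 9 deliver 1→2: 2={back,v=1,log=q}
step 10 deliver 2→1: 1={prim,v=1,log=q}
step 11 deliver 1→3: 3={back,v=1,log=q}
step 12 deliver 3→1: —
step 13 timeout(1): 1={back,v=2,log=q}
step 14 timeout(0): 0={back,v=2,log=-}
step 15 deliver 2→4: —
step 16 crash(2): 2={✗back,v=1,log=q}

1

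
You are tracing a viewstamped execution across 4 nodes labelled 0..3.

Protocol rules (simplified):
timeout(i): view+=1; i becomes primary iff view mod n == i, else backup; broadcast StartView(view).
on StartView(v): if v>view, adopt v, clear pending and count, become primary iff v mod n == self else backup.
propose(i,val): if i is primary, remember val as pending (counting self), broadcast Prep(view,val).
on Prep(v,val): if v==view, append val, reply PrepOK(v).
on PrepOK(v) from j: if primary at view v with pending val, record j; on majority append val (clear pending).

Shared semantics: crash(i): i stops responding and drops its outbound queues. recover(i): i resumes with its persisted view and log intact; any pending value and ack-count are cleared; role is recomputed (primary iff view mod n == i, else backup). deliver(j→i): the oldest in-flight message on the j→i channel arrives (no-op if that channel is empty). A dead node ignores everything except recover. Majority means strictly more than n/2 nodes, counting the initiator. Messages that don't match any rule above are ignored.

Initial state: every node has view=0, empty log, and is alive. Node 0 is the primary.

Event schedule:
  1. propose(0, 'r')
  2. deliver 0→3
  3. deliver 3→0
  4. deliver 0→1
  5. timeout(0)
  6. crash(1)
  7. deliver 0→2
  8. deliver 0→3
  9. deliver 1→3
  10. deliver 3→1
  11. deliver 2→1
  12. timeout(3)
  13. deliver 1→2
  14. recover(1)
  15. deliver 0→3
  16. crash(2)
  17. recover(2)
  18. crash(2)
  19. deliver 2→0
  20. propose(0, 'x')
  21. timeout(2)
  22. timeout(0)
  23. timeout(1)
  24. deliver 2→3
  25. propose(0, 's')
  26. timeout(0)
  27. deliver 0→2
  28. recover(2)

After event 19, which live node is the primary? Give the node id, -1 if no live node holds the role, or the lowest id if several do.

1. propose(0,'r'):  nop
2. deliver 0→3:  <3:back v0 r>
3. deliver 3→0:  nop
4. deliver 0→1:  <1:back v0 r>
5. timeout(0):  <0:back v1 ->
6. crash(1):  <1:✗back v0 r>
7. deliver 0→2:  <2:back v0 r>
8. deliver 0→3:  <3:back v1 r>
9. deliver 1→3:  nop
10. deliver 3→1:  nop
11. deliver 2→1:  nop
12. timeout(3):  <3:back v2 r>
13. deliver 1→2:  nop
14. recover(1):  <1:back v0 r>
15. deliver 0→3:  nop
16. crash(2):  <2:✗back v0 r>
17. recover(2):  <2:back v0 r>
18. crash(2):  <2:✗back v0 r>
19. deliver 2→0:  nop

-1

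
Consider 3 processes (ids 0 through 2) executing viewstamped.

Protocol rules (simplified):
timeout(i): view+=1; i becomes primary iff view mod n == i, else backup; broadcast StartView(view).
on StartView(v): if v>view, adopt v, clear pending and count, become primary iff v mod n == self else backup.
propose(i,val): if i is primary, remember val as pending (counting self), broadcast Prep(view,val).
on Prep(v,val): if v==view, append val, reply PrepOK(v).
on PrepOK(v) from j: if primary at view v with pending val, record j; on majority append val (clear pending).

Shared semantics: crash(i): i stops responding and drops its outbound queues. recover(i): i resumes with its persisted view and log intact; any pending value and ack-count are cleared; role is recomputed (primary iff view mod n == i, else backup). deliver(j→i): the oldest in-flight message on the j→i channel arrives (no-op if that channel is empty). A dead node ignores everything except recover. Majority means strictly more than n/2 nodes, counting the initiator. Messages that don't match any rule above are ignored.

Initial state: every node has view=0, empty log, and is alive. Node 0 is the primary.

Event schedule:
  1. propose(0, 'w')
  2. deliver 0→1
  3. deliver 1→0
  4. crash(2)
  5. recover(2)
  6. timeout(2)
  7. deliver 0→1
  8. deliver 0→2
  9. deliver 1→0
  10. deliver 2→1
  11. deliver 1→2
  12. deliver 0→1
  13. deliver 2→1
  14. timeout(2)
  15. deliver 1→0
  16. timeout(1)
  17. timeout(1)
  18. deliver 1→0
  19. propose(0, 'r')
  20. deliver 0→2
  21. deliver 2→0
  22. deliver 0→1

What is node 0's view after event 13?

0

1. propose(0,'w'):  nop
2. deliver 0→1:  <1:back v0 w>
3. deliver 1→0:  <0:prim v0 w>
4. crash(2):  <2:✗back v0 ->
5. recover(2):  <2:back v0 ->
6. timeout(2):  <2:back v1 ->
7. deliver 0→1:  nop
8. deliver 0→2:  nop
9. deliver 1→0:  nop
10. deliver 2→1:  <1:prim v1 w>
11. deliver 1→2:  nop
12. deliver 0→1:  nop
13. deliver 2→1:  nop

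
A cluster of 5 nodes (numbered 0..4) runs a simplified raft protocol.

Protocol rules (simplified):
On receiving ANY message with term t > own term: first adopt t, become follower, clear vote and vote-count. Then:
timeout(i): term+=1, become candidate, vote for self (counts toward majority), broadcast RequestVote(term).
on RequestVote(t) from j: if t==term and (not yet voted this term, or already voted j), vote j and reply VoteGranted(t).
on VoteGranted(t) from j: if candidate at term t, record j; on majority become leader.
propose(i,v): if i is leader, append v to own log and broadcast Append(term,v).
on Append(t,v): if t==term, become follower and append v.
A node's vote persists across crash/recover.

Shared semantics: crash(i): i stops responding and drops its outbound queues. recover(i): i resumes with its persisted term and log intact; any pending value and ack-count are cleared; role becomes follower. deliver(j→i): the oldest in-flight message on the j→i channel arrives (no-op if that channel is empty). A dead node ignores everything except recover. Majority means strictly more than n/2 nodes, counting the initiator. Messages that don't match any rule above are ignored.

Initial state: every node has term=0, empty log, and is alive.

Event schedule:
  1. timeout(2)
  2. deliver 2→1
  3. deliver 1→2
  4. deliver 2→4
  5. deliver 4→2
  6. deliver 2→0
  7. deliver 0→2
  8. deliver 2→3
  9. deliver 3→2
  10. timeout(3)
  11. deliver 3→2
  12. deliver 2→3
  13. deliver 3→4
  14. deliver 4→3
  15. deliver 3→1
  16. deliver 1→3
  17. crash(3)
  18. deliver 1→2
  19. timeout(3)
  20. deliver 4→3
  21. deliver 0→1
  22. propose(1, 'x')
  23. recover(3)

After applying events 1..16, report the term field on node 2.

2

[1] timeout(2) → N2(cand t1 [-])
[2] deliver 2→1 → N1(foll t1 [-])
[3] deliver 1→2 → ∅
[4] deliver 2→4 → N4(foll t1 [-])
[5] deliver 4→2 → N2(lead t1 [-])
[6] deliver 2→0 → N0(foll t1 [-])
[7] deliver 0→2 → ∅
[8] deliver 2→3 → N3(foll t1 [-])
[9] deliver 3→2 → ∅
[10] timeout(3) → N3(cand t2 [-])
[11] deliver 3→2 → N2(foll t2 [-])
[12] deliver 2→3 → ∅
[13] deliver 3→4 → N4(foll t2 [-])
[14] deliver 4→3 → N3(lead t2 [-])
[15] deliver 3→1 → N1(foll t2 [-])
[16] deliver 1→3 → ∅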